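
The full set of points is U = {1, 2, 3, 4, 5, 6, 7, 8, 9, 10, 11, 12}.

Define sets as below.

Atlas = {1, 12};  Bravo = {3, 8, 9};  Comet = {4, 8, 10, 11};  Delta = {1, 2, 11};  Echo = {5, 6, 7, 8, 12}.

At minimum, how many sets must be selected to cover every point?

4

Take {Bravo, Comet, Delta, Echo}. Their union is {1, 2, 3, 4, 5, 6, 7, 8, 9, 10, 11, 12}, which is all 12 points.
Only Bravo contains 3, so Bravo is forced; the remaining 9 points need at least 3 more sets (each remaining set adds at most 4) — so at least 4 sets are needed, and 4 is optimal.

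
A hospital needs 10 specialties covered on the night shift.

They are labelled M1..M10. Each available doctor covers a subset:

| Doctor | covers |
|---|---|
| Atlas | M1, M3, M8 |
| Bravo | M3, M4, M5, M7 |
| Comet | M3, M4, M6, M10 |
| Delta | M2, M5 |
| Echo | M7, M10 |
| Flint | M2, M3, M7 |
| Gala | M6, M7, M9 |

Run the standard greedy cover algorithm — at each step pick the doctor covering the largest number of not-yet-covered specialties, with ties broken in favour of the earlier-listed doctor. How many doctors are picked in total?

Greedy: pick Bravo (covers 4 new) → pick Atlas (covers 2 new) → pick Comet (covers 2 new) → pick Delta (covers 1 new) → pick Gala (covers 1 new). Total picks: 5.
(The true minimum cover uses only 4 doctors, so greedy is not optimal here.)

5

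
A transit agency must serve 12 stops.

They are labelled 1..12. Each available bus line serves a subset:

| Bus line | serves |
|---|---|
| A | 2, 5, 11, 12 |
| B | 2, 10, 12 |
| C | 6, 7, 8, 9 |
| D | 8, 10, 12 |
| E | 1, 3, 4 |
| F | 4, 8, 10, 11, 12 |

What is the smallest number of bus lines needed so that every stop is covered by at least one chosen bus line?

4

Take {A, B, C, E}. Their union is {1, 2, 3, 4, 5, 6, 7, 8, 9, 10, 11, 12}, which is all 12 stops.
Only E contains 1, so E is forced; the remaining 9 stops need at least 3 more bus lines (each remaining bus line adds at most 4) — so at least 4 bus lines are needed, and 4 is optimal.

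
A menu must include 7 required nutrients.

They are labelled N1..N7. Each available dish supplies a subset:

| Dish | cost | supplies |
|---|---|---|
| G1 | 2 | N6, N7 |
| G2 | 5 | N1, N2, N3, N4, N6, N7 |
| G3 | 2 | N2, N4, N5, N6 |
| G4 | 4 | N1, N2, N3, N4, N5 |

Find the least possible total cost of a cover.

6

G1, G4 together cover every nutrient (G1 ∪ G4 = {N1, N2, N3, N4, N5, N6, N7}); total cost 2 + 4 = 6.
The greedy pick G3, G2 costs 7; no covering selection beats 6.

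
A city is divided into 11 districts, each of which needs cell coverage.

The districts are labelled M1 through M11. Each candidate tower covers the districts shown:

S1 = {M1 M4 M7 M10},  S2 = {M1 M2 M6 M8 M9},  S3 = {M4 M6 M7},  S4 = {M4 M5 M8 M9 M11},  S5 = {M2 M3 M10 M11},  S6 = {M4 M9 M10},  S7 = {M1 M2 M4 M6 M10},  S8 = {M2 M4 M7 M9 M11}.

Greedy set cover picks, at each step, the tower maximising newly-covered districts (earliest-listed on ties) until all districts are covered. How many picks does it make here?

Greedy: pick S2 (covers 5 new) → pick S1 (covers 3 new) → pick S4 (covers 2 new) → pick S5 (covers 1 new). Total picks: 4.

4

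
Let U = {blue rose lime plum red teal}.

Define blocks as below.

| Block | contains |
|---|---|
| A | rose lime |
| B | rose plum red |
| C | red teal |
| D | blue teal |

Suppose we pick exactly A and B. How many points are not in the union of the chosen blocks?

Union of A, B = {rose, lime, plum, red}.
Not covered: blue, teal — 2 points.

2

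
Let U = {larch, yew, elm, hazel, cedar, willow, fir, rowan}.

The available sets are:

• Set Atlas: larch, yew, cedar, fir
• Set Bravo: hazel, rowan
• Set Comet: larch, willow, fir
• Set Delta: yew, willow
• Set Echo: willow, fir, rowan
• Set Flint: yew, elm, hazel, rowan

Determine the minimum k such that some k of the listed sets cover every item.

3

Atlas, Echo, and Flint cover everything between them: the union {larch, yew, elm, hazel, cedar, willow, fir, rowan} is all of U.
Only Flint contains elm, so Flint is forced; the remaining 4 items need at least 2 more sets (each remaining set adds at most 3) — so at least 3 sets are needed, and 3 is optimal.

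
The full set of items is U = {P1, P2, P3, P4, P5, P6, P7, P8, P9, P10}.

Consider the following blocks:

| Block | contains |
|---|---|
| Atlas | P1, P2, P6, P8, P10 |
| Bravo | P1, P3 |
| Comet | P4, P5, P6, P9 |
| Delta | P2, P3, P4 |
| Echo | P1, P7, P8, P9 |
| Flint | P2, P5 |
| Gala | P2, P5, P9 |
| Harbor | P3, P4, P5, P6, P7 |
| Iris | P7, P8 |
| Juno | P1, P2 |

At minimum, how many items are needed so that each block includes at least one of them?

The 4 items {P1, P2, P7, P9} hit every block.
No choice of 3 items meets every block, so 4 is the minimum.

4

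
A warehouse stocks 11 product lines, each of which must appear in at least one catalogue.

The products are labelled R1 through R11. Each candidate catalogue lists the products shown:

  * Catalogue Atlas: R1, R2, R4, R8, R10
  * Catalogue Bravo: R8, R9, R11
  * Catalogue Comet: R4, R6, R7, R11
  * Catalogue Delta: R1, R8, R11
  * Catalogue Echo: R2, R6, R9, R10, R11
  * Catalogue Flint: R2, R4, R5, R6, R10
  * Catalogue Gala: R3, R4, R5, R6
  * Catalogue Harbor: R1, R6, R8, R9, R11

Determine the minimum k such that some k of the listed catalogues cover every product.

4

Comet and Delta and Echo and Gala together: Comet ∪ Delta ∪ Echo ∪ Gala = {R1, R2, R3, R4, R5, R6, R7, R8, R9, R10, R11} — every product is covered.
No 3 of the 8 catalogues cover everything (all 56 combinations miss at least one product), so 4 is optimal.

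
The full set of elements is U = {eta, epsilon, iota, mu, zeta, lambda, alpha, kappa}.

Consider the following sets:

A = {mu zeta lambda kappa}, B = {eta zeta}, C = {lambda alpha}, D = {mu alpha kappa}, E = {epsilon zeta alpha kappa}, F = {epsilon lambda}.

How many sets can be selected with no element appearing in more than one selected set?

3

B, D, F are pairwise disjoint (B={eta,zeta}; D={mu,alpha,kappa}; F={epsilon,lambda}).
Every remaining set overlaps one of these, and no 4 of the listed sets are pairwise disjoint, so 3 is the maximum.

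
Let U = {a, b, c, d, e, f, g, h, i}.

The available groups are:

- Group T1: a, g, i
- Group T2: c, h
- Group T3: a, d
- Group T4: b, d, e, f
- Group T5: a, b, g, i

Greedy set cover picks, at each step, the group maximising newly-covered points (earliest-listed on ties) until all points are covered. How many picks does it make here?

Greedy: pick T4 (covers 4 new) → pick T1 (covers 3 new) → pick T2 (covers 2 new). Total picks: 3.

3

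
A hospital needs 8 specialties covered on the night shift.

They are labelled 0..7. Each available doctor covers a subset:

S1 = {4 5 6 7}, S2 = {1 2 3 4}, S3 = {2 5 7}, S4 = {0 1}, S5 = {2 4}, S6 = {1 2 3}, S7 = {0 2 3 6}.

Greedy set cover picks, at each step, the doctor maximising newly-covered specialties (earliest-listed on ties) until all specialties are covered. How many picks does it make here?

Greedy: pick S1 (covers 4 new) → pick S2 (covers 3 new) → pick S4 (covers 1 new). Total picks: 3.

3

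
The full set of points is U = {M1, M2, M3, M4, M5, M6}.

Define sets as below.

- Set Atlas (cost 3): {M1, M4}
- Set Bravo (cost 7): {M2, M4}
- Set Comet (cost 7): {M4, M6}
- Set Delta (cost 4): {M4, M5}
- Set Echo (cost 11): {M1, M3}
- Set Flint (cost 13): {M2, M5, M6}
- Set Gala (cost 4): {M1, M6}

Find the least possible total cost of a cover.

26

Bravo, Delta, Echo, Gala together cover every point (Bravo ∪ Delta ∪ Echo ∪ Gala = {M1, M2, M3, M4, M5, M6}); total cost 7 + 4 + 11 + 4 = 26.
The greedy pick Atlas, Delta, Gala, Bravo, Echo costs 29; no covering selection beats 26.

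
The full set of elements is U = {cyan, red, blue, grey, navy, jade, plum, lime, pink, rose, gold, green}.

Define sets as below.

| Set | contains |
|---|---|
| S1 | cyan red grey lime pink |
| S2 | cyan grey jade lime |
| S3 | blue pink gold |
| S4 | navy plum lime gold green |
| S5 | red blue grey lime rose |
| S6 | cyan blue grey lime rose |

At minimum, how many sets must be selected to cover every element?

4

S2 and S3 and S4 and S5 together: S2 ∪ S3 ∪ S4 ∪ S5 = {cyan, red, blue, grey, navy, jade, plum, lime, pink, rose, gold, green} — every element is covered.
No 3 of the 6 sets cover everything (all 20 combinations miss at least one element), so 4 is optimal.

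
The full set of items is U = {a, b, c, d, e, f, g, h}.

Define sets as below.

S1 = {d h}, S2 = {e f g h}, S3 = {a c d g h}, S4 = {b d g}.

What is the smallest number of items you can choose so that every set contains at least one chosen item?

2

Take T = {d, f}. Each listed set contains at least one of these, so T is a hitting set of size 2.
No single item lies in every set, so at least 2 are needed and 2 is optimal.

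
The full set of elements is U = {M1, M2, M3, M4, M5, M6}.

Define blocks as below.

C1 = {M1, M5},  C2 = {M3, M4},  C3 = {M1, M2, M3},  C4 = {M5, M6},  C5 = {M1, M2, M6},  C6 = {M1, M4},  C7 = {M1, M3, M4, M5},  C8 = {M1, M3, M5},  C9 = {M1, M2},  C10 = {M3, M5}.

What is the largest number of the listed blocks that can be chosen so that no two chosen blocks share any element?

C2, C4, C9 are pairwise disjoint (C2={M3,M4}; C4={M5,M6}; C9={M1,M2}).
Every remaining block overlaps one of these, and no 4 of the listed blocks are pairwise disjoint, so 3 is the maximum.

3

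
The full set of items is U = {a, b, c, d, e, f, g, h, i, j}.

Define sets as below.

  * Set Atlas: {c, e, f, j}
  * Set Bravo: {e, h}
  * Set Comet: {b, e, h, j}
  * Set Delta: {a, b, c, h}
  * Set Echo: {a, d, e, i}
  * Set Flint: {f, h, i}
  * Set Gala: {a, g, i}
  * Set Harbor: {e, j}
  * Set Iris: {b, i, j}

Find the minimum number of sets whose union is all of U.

4

Atlas and Delta and Echo and Gala together: Atlas ∪ Delta ∪ Echo ∪ Gala = {a, b, c, d, e, f, g, h, i, j} — every item is covered.
No 3 of the 9 sets cover everything (all 84 combinations miss at least one item), so 4 is optimal.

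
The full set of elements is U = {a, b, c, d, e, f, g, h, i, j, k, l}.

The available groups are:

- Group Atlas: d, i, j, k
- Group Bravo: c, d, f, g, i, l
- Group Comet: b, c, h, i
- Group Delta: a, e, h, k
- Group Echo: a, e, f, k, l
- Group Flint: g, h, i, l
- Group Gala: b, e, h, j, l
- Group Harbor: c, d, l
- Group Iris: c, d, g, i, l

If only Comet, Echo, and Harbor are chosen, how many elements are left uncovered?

2

Union of Comet, Echo, Harbor = {a, b, c, d, e, f, h, i, k, l}.
Not covered: g, j — 2 elements.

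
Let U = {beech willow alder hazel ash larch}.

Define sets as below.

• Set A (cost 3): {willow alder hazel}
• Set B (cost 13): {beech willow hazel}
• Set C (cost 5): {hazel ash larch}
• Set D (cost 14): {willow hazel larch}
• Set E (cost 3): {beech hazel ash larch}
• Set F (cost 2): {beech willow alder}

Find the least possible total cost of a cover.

5

E, F together cover every item (E ∪ F = {beech, willow, alder, hazel, ash, larch}); total cost 3 + 2 = 5.
No covering selection has total cost below 5.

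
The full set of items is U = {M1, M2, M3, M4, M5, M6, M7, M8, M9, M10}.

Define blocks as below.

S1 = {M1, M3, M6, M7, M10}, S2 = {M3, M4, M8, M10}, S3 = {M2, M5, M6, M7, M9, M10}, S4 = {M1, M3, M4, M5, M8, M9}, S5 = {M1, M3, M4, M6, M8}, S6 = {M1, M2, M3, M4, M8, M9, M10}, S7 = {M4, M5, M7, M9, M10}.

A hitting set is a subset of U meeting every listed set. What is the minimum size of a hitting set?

2

Take H = {M3, M9}. Each listed block contains at least one of these, so H is a hitting set of size 2.
No single item lies in every block, so at least 2 are needed and 2 is optimal.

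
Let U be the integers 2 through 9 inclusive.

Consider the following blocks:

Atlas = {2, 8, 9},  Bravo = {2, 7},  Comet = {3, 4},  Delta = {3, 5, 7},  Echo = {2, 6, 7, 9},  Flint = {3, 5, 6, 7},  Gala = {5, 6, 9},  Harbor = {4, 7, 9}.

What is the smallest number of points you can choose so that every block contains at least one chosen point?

3

H = {3, 7, 9} meets every block (each contains at least one member of H), and |H| = 3.
The blocks Bravo, Comet, Gala are pairwise disjoint, so any hitting set needs a separate point for each — at least 3. Hence 3 is optimal.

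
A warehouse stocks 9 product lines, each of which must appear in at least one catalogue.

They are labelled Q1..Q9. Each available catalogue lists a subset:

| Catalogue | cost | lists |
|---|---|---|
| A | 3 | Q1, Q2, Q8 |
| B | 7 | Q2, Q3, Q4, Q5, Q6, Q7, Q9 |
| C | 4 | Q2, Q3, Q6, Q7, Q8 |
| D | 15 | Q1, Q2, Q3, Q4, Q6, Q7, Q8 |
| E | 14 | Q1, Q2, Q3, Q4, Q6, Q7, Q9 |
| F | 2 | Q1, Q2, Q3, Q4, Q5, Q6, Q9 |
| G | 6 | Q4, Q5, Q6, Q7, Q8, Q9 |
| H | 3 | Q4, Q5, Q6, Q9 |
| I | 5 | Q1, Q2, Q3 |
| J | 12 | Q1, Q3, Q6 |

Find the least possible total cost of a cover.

6

C, F together cover every product (C ∪ F = {Q1, Q2, Q3, Q4, Q5, Q6, Q7, Q8, Q9}); total cost 4 + 2 = 6.
No covering selection has total cost below 6.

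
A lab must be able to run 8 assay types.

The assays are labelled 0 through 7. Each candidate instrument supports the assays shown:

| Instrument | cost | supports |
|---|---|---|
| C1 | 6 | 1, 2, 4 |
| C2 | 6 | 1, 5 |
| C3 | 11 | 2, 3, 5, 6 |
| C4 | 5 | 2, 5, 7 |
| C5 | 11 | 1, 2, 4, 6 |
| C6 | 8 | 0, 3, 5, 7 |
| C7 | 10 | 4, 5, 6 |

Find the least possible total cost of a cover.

C5, C6 together cover every assay (C5 ∪ C6 = {0, 1, 2, 3, 4, 5, 6, 7}); total cost 11 + 8 = 19.
The greedy pick C4, C1, C6, C7 costs 29; no covering selection beats 19.

19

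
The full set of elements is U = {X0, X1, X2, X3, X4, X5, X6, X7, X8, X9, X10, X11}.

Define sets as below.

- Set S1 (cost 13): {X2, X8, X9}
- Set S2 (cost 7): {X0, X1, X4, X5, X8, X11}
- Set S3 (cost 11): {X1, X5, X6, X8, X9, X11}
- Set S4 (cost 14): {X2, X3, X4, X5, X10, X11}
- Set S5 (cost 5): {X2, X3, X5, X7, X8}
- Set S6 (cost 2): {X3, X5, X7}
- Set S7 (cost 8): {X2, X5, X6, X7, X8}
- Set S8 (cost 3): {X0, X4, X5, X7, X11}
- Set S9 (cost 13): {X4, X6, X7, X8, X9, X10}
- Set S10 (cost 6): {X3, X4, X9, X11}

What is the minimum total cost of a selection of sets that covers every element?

25

S2, S5, S9 together cover every element (S2 ∪ S5 ∪ S9 = {X0, X1, X2, X3, X4, X5, X6, X7, X8, X9, X10, X11}); total cost 7 + 5 + 13 = 25.
The greedy pick S8, S5, S3, S9 costs 32; no covering selection beats 25.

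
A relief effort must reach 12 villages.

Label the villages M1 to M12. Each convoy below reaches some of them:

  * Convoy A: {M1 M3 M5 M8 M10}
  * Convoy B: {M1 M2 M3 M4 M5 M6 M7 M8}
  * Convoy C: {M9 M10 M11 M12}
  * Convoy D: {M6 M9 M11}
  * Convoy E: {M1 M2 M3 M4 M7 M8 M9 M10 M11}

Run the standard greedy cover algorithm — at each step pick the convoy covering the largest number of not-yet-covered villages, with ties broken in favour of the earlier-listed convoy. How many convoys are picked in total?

3

Greedy: pick E (covers 9 new) → pick B (covers 2 new) → pick C (covers 1 new). Total picks: 3.
(The true minimum cover uses only 2 convoys, so greedy is not optimal here.)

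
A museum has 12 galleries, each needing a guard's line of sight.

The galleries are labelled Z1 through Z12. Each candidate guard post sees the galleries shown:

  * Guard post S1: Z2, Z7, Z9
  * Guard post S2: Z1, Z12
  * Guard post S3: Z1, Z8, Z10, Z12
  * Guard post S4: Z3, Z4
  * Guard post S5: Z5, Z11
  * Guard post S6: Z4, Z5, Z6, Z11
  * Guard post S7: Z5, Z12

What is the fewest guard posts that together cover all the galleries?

4

S1 and S3 and S4 and S6 together: S1 ∪ S3 ∪ S4 ∪ S6 = {Z1, Z2, Z3, Z4, Z5, Z6, Z7, Z8, Z9, Z10, Z11, Z12} — every gallery is covered.
Only S1 contains Z2, so S1 is forced; the remaining 9 galleries need at least 3 more guard posts (each remaining guard post adds at most 4) — so at least 4 guard posts are needed, and 4 is optimal.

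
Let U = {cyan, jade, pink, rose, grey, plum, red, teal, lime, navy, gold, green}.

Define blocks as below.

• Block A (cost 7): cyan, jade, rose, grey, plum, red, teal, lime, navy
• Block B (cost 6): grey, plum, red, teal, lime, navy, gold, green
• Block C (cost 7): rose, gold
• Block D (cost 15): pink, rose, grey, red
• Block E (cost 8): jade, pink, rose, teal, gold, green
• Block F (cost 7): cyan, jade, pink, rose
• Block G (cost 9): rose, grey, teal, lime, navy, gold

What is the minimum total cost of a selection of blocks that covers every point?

B, F together cover every point (B ∪ F = {cyan, jade, pink, rose, grey, plum, red, teal, lime, navy, gold, green}); total cost 6 + 7 = 13.
No covering selection has total cost below 13.

13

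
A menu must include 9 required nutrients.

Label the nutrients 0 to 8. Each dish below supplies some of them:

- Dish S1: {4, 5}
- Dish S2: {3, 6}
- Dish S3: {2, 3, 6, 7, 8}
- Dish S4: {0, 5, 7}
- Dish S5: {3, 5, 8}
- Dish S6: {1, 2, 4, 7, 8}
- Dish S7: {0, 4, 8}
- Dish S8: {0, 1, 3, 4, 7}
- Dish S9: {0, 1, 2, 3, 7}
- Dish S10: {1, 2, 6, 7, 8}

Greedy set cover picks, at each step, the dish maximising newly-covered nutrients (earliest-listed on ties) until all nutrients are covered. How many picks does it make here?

Greedy: pick S3 (covers 5 new) → pick S8 (covers 3 new) → pick S1 (covers 1 new). Total picks: 3.

3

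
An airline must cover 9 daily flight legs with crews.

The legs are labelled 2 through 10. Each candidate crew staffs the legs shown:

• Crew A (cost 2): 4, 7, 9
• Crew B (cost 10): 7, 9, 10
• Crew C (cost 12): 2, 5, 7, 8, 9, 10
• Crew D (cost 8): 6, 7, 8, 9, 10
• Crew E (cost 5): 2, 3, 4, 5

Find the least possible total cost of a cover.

D, E together cover every leg (D ∪ E = {2, 3, 4, 5, 6, 7, 8, 9, 10}); total cost 8 + 5 = 13.
The greedy pick A, E, D costs 15; no covering selection beats 13.

13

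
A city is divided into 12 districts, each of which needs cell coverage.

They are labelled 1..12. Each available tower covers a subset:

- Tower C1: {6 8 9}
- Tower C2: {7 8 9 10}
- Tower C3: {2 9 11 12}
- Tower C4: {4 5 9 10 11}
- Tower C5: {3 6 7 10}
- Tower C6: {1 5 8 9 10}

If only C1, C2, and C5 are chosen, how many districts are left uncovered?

6

Union of C1, C2, C5 = {3, 6, 7, 8, 9, 10}.
Not covered: 1, 2, 4, 5, 11, 12 — 6 districts.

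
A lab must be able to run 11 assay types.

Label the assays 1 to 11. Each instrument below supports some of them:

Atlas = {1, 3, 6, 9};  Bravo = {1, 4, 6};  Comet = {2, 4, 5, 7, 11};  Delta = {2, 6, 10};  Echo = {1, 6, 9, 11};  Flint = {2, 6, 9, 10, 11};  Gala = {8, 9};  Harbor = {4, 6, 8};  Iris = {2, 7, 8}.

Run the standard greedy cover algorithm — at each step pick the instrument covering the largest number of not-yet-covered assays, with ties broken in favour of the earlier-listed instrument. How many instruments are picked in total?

Greedy: pick Comet (covers 5 new) → pick Atlas (covers 4 new) → pick Delta (covers 1 new) → pick Gala (covers 1 new). Total picks: 4.

4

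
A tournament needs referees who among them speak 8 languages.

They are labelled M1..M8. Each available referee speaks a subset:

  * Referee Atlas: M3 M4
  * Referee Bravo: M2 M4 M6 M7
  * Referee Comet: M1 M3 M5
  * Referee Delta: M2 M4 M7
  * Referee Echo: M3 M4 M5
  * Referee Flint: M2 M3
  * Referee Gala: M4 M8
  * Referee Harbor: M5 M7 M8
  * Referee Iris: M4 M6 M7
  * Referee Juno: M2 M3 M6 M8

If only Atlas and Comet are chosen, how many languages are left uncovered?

4

Union of Atlas, Comet = {M1, M3, M4, M5}.
Not covered: M2, M6, M7, M8 — 4 languages.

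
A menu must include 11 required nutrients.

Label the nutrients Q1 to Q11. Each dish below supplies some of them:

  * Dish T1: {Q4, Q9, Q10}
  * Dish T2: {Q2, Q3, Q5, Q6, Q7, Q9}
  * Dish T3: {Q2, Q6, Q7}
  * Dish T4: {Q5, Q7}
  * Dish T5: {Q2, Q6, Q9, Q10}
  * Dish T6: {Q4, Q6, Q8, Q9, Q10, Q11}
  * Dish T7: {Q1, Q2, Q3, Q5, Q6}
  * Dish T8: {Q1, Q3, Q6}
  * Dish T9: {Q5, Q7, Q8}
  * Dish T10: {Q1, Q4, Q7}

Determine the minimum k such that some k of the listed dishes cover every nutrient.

T2 and T6 and T10 together: T2 ∪ T6 ∪ T10 = {Q1, Q2, Q3, Q4, Q5, Q6, Q7, Q8, Q9, Q10, Q11} — every nutrient is covered.
Only T6 contains Q11, so T6 is forced; the remaining 5 nutrients need at least 2 more dishes (each remaining dish adds at most 4) — so at least 3 dishes are needed, and 3 is optimal.

3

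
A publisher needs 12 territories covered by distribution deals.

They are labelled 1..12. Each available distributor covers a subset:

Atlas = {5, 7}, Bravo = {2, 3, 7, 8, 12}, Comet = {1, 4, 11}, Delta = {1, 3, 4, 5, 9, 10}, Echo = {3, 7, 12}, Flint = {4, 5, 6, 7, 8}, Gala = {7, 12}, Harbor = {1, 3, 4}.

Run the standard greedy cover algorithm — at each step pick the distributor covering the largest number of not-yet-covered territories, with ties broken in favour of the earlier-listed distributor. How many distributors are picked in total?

4

Greedy: pick Delta (covers 6 new) → pick Bravo (covers 4 new) → pick Comet (covers 1 new) → pick Flint (covers 1 new). Total picks: 4.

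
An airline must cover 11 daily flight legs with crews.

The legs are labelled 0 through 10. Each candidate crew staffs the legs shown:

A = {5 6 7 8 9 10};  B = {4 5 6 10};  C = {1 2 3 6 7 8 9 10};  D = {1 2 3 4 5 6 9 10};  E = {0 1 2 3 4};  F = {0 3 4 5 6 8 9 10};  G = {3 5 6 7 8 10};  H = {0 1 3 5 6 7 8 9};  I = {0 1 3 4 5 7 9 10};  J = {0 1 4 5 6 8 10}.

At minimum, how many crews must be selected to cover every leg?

Take {A, E}. Their union is {0, 1, 2, 3, 4, 5, 6, 7, 8, 9, 10}, which is all 11 legs.
No single crew has all 11 legs (the largest, C, has 8), so 2 is optimal.

2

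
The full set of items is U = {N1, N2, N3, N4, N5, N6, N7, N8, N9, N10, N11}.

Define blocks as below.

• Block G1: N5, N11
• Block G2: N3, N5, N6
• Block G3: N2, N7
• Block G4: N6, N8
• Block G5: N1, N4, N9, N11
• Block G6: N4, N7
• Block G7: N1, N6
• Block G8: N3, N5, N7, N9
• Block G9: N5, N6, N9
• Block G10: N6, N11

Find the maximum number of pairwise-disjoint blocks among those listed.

3

G1, G6, G7 are pairwise disjoint (G1={N5,N11}; G6={N4,N7}; G7={N1,N6}).
Every remaining block overlaps one of these, and no 4 of the listed blocks are pairwise disjoint, so 3 is the maximum.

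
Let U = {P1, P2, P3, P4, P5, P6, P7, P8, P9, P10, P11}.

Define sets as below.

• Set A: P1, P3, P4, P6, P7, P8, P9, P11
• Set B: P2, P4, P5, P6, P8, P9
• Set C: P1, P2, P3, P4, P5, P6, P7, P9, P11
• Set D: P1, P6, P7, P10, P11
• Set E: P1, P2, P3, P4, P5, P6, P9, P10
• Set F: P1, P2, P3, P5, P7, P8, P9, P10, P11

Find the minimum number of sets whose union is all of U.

C and F together: C ∪ F = {P1, P2, P3, P4, P5, P6, P7, P8, P9, P10, P11} — every item is covered.
No single set has all 11 items (the largest, C, has 9), so 2 is optimal.

2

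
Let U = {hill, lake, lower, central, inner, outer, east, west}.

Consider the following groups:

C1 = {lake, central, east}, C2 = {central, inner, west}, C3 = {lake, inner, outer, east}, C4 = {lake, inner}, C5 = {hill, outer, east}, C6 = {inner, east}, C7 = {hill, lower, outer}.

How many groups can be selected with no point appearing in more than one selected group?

C2, C7 are pairwise disjoint (C2={central,inner,west}; C7={hill,lower,outer}).
Every remaining group overlaps one of these, and no 3 of the listed groups are pairwise disjoint, so 2 is the maximum.

2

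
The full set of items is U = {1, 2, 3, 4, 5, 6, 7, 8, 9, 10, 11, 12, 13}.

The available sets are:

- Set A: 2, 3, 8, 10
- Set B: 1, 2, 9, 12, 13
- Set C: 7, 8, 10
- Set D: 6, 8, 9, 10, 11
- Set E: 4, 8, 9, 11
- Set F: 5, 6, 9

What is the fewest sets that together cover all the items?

A, B, C, E, and F cover everything between them: the union {1, 2, 3, 4, 5, 6, 7, 8, 9, 10, 11, 12, 13} is all of U.
No 4 of the 6 sets cover everything (all 15 combinations miss at least one item), so 5 is optimal.

5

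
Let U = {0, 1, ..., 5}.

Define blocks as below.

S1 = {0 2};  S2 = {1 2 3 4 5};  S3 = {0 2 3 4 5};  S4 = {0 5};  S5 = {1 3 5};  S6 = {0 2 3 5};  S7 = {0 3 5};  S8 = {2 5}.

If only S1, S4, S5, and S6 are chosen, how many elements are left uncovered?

Union of S1, S4, S5, S6 = {0, 1, 2, 3, 5}.
Not covered: 4 — 1 element.

1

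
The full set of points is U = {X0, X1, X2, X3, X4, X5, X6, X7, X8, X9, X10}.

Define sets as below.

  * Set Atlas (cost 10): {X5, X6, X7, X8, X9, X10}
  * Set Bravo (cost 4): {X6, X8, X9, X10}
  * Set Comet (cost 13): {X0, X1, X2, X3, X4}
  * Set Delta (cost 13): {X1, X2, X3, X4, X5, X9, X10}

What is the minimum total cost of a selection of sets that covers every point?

23

Atlas, Comet together cover every point (Atlas ∪ Comet = {X0, X1, X2, X3, X4, X5, X6, X7, X8, X9, X10}); total cost 10 + 13 = 23.
The greedy pick Bravo, Comet, Atlas costs 27; no covering selection beats 23.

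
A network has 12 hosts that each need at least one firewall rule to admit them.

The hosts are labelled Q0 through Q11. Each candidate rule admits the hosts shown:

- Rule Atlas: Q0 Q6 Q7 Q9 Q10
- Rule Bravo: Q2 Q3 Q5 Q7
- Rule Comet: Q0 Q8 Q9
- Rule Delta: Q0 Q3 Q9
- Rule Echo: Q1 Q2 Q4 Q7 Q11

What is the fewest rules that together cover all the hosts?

4

Atlas and Bravo and Comet and Echo together: Atlas ∪ Bravo ∪ Comet ∪ Echo = {Q0, Q1, Q2, Q3, Q4, Q5, Q6, Q7, Q8, Q9, Q10, Q11} — every host is covered.
No 3 of the 5 rules cover everything (all 10 combinations miss at least one host), so 4 is optimal.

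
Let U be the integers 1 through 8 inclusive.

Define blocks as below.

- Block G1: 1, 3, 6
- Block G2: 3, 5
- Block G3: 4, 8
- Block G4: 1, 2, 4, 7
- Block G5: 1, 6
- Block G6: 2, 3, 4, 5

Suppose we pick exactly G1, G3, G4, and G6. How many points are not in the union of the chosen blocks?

0

Union of G1, G3, G4, G6 = {1, 2, 3, 4, 5, 6, 7, 8} — that's every point, so 0 are uncovered.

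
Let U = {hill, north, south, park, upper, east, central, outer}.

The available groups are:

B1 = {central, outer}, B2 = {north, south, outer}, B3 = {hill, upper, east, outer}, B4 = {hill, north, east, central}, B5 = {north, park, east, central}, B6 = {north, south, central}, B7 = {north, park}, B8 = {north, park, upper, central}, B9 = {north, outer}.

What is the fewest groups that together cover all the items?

B3, B6, and B7 cover everything between them: the union {hill, north, south, park, upper, east, central, outer} is all of U.
No 2 of the 9 groups cover everything (all 36 combinations miss at least one item), so 3 is optimal.

3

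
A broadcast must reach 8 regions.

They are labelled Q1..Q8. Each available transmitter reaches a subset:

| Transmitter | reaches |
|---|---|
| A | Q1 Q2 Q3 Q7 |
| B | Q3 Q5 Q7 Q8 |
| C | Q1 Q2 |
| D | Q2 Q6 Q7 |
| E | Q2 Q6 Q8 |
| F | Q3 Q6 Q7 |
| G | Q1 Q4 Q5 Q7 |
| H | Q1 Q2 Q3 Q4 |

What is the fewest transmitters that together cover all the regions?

Take {A, E, G}. Their union is {Q1, Q2, Q3, Q4, Q5, Q6, Q7, Q8}, which is all 8 regions.
No 2 of the 8 transmitters cover everything (all 28 combinations miss at least one region), so 3 is optimal.

3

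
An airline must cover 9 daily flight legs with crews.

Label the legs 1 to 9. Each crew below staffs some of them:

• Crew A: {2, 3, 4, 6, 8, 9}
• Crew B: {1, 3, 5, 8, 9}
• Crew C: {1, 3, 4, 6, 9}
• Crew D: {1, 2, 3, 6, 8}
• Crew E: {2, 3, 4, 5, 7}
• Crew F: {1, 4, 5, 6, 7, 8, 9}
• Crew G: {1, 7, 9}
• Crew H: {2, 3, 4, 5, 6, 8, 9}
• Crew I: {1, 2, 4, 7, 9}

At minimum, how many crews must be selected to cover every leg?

2

Take {G, H}. Their union is {1, 2, 3, 4, 5, 6, 7, 8, 9}, which is all 9 legs.
No single crew has all 9 legs (the largest, F, has 7), so 2 is optimal.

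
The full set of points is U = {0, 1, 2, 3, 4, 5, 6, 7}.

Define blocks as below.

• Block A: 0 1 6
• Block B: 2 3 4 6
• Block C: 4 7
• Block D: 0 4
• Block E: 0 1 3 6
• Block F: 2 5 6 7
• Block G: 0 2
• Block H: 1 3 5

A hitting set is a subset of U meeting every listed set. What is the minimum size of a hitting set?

3

T = {0, 3, 7} meets every block (each contains at least one member of T), and |T| = 3.
The blocks C, G, H are pairwise disjoint, so any hitting set needs a separate point for each — at least 3. Hence 3 is optimal.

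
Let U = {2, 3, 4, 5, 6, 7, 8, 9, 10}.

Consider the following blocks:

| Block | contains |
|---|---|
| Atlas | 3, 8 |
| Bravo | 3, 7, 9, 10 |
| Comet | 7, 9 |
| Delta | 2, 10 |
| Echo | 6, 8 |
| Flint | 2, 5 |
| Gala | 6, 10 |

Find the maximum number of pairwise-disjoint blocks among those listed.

4

Atlas, Comet, Flint, Gala are pairwise disjoint (Atlas={3,8}; Comet={7,9}; Flint={2,5}; Gala={6,10}).
Every remaining block overlaps one of these, and no 5 of the listed blocks are pairwise disjoint, so 4 is the maximum.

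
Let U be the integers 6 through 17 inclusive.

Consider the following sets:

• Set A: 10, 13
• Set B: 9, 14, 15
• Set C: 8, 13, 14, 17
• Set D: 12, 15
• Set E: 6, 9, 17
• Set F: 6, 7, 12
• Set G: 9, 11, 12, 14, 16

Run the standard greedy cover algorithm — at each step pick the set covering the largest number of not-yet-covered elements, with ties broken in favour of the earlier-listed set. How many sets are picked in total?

5

Greedy: pick G (covers 5 new) → pick C (covers 3 new) → pick F (covers 2 new) → pick A (covers 1 new) → pick B (covers 1 new). Total picks: 5.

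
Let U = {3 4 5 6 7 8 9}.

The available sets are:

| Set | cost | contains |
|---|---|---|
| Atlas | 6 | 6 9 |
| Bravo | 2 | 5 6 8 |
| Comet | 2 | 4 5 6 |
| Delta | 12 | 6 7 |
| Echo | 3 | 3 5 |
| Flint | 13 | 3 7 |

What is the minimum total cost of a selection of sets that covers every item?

Atlas, Bravo, Comet, Flint together cover every item (Atlas ∪ Bravo ∪ Comet ∪ Flint = {3, 4, 5, 6, 7, 8, 9}); total cost 6 + 2 + 2 + 13 = 23.
The greedy pick Bravo, Comet, Echo, Atlas, Delta costs 25; no covering selection beats 23.

23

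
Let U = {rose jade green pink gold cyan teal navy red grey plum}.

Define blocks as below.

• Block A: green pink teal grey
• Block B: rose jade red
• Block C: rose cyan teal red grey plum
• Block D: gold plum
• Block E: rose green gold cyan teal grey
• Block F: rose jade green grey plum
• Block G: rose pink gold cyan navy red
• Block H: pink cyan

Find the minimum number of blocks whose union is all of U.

3

Take {A, F, G}. Their union is {rose, jade, green, pink, gold, cyan, teal, navy, red, grey, plum}, which is all 11 points.
Only G contains navy, so G is forced; the remaining 5 points need at least 2 more blocks (each remaining block adds at most 4) — so at least 3 blocks are needed, and 3 is optimal.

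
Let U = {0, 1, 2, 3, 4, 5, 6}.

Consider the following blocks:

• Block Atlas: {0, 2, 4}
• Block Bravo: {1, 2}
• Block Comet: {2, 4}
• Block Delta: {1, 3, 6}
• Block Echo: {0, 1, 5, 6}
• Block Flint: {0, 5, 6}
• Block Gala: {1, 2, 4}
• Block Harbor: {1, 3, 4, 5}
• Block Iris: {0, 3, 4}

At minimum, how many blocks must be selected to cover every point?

3

Atlas, Delta, and Echo cover everything between them: the union {0, 1, 2, 3, 4, 5, 6} is all of U.
No 2 of the 9 blocks cover everything (all 36 combinations miss at least one point), so 3 is optimal.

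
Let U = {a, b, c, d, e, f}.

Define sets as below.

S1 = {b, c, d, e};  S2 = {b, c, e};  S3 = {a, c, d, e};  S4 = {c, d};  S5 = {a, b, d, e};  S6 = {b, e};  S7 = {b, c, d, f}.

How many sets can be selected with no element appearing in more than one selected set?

S4, S6 are pairwise disjoint (S4={c,d}; S6={b,e}).
Every remaining set overlaps one of these, and no 3 of the listed sets are pairwise disjoint, so 2 is the maximum.

2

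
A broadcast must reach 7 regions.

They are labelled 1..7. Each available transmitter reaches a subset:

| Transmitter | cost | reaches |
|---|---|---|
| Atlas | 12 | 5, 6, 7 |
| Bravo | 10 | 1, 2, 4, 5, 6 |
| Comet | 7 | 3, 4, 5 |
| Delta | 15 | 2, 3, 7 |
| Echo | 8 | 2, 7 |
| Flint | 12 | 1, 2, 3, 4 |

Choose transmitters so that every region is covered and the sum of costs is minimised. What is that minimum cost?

24

Atlas, Flint together cover every region (Atlas ∪ Flint = {1, 2, 3, 4, 5, 6, 7}); total cost 12 + 12 = 24.
The greedy pick Bravo, Comet, Echo costs 25; no covering selection beats 24.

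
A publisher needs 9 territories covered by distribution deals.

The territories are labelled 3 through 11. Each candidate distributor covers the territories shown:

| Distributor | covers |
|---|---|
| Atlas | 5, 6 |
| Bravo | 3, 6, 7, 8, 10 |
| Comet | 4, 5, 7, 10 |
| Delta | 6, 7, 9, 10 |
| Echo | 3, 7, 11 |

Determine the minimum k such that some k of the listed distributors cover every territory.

4

Take {Bravo, Comet, Delta, Echo}. Their union is {3, 4, 5, 6, 7, 8, 9, 10, 11}, which is all 9 territories.
Only Delta contains 9, so Delta is forced; the remaining 5 territories need at least 3 more distributors (each remaining distributor adds at most 2) — so at least 4 distributors are needed, and 4 is optimal.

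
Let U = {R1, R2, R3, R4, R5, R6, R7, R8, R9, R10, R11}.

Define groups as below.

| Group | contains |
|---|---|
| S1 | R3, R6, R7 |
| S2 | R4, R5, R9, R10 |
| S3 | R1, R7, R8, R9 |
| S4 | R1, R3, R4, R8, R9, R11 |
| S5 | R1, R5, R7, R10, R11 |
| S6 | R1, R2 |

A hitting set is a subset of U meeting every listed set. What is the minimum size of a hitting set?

3

H = {R1, R5, R6} meets every group (each contains at least one member of H), and |H| = 3.
The groups S1, S2, S6 are pairwise disjoint, so any hitting set needs a separate element for each — at least 3. Hence 3 is optimal.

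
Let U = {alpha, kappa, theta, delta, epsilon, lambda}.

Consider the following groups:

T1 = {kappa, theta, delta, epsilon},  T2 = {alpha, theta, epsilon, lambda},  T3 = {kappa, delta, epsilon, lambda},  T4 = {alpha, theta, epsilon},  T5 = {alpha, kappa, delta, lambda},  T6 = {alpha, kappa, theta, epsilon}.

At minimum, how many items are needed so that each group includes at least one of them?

Take H = {alpha, epsilon}. Each listed group contains at least one of these, so H is a hitting set of size 2.
No single item lies in every group, so at least 2 are needed and 2 is optimal.

2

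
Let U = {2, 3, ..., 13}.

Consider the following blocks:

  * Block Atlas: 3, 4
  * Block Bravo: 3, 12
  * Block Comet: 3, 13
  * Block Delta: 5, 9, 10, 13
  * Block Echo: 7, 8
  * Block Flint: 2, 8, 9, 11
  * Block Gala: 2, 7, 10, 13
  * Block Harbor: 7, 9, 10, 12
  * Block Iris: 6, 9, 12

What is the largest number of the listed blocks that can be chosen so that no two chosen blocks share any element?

Atlas, Echo, Iris are pairwise disjoint (Atlas={3,4}; Echo={7,8}; Iris={6,9,12}).
Every remaining block overlaps one of these, and no 4 of the listed blocks are pairwise disjoint, so 3 is the maximum.

3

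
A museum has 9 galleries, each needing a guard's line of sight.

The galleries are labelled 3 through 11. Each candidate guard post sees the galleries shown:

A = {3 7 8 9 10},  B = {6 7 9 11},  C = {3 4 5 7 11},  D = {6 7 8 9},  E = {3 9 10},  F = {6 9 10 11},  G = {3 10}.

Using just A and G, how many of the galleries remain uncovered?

Union of A, G = {3, 7, 8, 9, 10}.
Not covered: 4, 5, 6, 11 — 4 galleries.

4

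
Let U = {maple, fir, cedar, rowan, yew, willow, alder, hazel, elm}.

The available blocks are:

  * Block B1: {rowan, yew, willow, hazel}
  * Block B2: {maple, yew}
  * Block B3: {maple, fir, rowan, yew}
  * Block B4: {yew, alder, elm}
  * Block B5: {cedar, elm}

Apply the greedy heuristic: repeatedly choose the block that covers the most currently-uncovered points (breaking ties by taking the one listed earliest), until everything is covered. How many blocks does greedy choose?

Greedy: pick B1 (covers 4 new) → pick B3 (covers 2 new) → pick B4 (covers 2 new) → pick B5 (covers 1 new). Total picks: 4.

4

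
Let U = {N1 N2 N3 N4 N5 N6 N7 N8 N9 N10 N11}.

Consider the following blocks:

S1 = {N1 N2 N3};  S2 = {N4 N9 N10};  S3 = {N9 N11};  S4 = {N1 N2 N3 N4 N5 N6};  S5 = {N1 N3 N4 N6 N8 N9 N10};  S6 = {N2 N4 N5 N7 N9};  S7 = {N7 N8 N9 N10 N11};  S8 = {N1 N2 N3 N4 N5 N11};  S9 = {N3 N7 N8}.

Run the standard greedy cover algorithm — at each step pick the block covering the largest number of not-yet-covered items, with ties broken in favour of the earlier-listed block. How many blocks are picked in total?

3

Greedy: pick S5 (covers 7 new) → pick S6 (covers 3 new) → pick S3 (covers 1 new). Total picks: 3.
(The true minimum cover uses only 2 blocks, so greedy is not optimal here.)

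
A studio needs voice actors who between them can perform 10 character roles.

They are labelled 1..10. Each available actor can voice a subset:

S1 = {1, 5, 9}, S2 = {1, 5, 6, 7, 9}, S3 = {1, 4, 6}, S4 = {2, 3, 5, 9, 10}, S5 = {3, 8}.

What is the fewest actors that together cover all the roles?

4

Take {S2, S3, S4, S5}. Their union is {1, 2, 3, 4, 5, 6, 7, 8, 9, 10}, which is all 10 roles.
No 3 of the 5 actors cover everything (all 10 combinations miss at least one role), so 4 is optimal.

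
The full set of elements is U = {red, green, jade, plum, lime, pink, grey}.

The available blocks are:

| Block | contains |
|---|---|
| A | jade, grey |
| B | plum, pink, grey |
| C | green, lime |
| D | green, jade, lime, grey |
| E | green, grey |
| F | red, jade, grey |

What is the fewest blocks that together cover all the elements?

Take {B, C, F}. Their union is {red, green, jade, plum, lime, pink, grey}, which is all 7 elements.
Only F contains red, so F is forced; the remaining 4 elements need at least 2 more blocks (each remaining block adds at most 2) — so at least 3 blocks are needed, and 3 is optimal.

3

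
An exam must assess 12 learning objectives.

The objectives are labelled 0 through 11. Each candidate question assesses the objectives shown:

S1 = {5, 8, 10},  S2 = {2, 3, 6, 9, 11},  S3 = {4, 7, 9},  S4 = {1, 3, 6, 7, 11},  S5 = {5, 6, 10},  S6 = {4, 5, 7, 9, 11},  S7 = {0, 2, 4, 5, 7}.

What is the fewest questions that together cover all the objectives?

4

Take {S1, S2, S4, S7}. Their union is {0, 1, 2, 3, 4, 5, 6, 7, 8, 9, 10, 11}, which is all 12 objectives.
No 3 of the 7 questions cover everything (all 35 combinations miss at least one objective), so 4 is optimal.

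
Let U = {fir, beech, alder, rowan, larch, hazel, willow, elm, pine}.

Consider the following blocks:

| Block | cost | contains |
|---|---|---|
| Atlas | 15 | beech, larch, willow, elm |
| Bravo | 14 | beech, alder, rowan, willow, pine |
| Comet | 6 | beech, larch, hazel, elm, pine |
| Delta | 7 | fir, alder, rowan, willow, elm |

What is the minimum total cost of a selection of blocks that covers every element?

13

Comet, Delta together cover every element (Comet ∪ Delta = {fir, beech, alder, rowan, larch, hazel, willow, elm, pine}); total cost 6 + 7 = 13.
No covering selection has total cost below 13.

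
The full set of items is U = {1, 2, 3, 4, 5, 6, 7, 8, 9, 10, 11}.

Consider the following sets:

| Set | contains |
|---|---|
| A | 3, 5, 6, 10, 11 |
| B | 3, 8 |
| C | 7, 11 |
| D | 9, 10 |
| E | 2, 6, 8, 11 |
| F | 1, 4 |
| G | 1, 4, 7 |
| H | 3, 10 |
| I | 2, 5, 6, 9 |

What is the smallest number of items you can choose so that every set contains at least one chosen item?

T = {3, 4, 9, 11} meets every set (each contains at least one member of T), and |T| = 4.
The sets B, C, D, F are pairwise disjoint, so any hitting set needs a separate item for each — at least 4. Hence 4 is optimal.

4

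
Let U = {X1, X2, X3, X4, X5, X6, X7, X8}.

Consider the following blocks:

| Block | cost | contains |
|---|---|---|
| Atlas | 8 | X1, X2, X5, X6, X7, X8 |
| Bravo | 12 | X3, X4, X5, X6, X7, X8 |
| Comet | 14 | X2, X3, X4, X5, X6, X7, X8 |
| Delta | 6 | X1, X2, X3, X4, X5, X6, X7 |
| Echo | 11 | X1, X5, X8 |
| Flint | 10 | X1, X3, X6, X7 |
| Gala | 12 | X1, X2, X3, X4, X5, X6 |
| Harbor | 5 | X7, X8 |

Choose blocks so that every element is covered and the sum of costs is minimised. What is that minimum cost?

11

Delta, Harbor together cover every element (Delta ∪ Harbor = {X1, X2, X3, X4, X5, X6, X7, X8}); total cost 6 + 5 = 11.
No covering selection has total cost below 11.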